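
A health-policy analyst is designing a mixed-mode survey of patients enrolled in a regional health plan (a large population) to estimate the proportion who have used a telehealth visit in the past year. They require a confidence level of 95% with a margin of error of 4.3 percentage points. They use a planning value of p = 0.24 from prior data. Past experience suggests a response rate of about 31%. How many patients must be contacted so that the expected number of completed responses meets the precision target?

For 95% confidence, z = 1.960.
Completed interviews needed: n₀ = 1.960² × 0.1824 / 0.043² ≈ 378.97 → 379.
At a 31% response rate, contacts needed = 379 / 0.31 ≈ 1222.58 → 1223.

1223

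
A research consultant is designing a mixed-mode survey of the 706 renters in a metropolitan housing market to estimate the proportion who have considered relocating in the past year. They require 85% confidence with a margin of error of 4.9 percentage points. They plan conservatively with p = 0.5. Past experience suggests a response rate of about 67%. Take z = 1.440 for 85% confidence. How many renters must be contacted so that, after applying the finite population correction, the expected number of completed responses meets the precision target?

Completed interviews needed (unadjusted): n₀ = 1.440² × 0.2500 / 0.049² ≈ 215.91 → 216.
FPC for N = 706: n = 216 / (1 + 215/706) = 216 / 1.3045 ≈ 165.58 → 166.
At a 67% response rate, contacts needed = 166 / 0.67 ≈ 247.76 → 248.

248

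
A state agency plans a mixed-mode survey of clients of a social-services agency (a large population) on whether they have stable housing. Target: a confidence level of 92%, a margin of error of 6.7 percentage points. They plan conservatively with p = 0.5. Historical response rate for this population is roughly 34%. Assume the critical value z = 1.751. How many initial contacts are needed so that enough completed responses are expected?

503

Completed interviews needed: n₀ = 1.751² × 0.2500 / 0.067² ≈ 170.75 → 171.
At a 34% response rate, contacts needed = 171 / 0.34 ≈ 502.94 → 503.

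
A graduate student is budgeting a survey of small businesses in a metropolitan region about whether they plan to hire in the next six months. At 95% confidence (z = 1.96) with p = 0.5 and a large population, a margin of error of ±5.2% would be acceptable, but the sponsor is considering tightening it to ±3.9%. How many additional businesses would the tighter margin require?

276

At ±5.2%: n = 1.96² × 0.2500 / 0.052² ≈ 355.18 → 356.
At ±3.9%: n = 1.96² × 0.2500 / 0.039² ≈ 631.43 → 632.
Additional respondents: 632 − 356 = 276.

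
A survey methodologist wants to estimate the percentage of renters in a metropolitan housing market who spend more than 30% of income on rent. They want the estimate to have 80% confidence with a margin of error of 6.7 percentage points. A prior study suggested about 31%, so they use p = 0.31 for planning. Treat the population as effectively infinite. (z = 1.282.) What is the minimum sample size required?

With p = 0.31, p(1−p) = 0.2139.
n = z²·p(1−p)/E² = 1.282² × 0.2139 / 0.067² = 1.6435 × 0.2139 / 0.004489 ≈ 78.31.
Rounding up gives n = 79.

79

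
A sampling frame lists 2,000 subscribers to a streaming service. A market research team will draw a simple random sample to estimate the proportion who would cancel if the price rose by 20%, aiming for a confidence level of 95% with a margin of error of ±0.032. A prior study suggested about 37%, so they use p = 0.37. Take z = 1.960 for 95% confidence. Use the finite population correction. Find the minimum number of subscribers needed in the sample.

Unadjusted: n₀ = 1.960² × 0.37 × 0.63 / 0.032² ≈ 874.49, so n₀ = 875.
Finite population correction with N = 2,000: n = n₀ / (1 + (n₀−1)/N) = 875 / (1 + 874/2000) = 875 / 1.4370 ≈ 608.91.
Rounding up, n = 609.

609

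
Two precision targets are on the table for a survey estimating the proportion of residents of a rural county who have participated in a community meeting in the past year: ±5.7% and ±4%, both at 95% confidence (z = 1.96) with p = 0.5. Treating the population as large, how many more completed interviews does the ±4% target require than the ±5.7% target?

305

At ±5.7%: n = 1.96² × 0.2500 / 0.057² ≈ 295.60 → 296.
At ±4%: n = 1.96² × 0.2500 / 0.040² ≈ 600.25 → 601.
Additional respondents: 601 − 296 = 305.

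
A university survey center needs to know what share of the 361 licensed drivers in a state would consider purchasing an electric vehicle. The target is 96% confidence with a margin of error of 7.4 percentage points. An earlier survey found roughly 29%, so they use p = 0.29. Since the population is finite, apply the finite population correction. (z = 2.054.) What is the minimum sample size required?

Unadjusted: n₀ = 2.054² × 0.29 × 0.71 / 0.074² ≈ 158.63, so n₀ = 159.
Finite population correction with N = 361: n = n₀ / (1 + (n₀−1)/N) = 159 / (1 + 158/361) = 159 / 1.4377 ≈ 110.60.
Rounding up, n = 111.

111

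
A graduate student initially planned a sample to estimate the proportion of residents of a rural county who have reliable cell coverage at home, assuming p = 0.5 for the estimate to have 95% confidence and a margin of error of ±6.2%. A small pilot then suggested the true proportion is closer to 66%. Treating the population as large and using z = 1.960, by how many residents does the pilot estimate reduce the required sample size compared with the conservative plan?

Conservative (p = 0.5): n = 1.960² × 0.25 / 0.062² ≈ 249.84 → 250.
Using p = 0.66: p(1−p) = 0.2244, so n = 1.960² × 0.2244 / 0.062² ≈ 224.26 → 225.
Reduction: 250 − 225 = 25.

25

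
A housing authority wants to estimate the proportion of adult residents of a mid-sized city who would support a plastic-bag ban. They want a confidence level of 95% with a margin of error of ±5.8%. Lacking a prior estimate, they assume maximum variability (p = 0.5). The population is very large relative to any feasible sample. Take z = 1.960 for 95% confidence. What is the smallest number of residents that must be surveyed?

286

With p = 0.5, p(1−p) = 0.25.
n = z²·p(1−p)/E² = 1.960² × 0.2500 / 0.058² = 3.8416 × 0.2500 / 0.003364 ≈ 285.49.
Rounding up gives n = 286.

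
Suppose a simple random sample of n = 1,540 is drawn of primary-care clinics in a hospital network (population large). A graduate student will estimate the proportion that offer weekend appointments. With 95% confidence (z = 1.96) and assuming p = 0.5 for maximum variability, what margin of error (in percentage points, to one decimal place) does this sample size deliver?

SE(p̂) = √[p(1−p)/n] = √[0.2500/1540] = 0.01274.
E = z × SE = 1.96 × 0.01274 = 0.02497, or 2.5 percentage points.

2.5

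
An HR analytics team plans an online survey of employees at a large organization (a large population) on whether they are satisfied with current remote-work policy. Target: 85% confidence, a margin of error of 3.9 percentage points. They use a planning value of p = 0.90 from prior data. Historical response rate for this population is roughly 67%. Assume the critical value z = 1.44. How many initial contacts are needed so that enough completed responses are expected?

184

Completed interviews needed: n₀ = 1.44² × 0.0900 / 0.039² ≈ 122.70 → 123.
At a 67% response rate, contacts needed = 123 / 0.67 ≈ 183.58 → 184.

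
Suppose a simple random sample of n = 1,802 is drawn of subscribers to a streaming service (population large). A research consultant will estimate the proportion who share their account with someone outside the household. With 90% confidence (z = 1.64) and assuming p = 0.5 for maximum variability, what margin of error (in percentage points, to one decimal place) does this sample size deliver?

SE(p̂) = √[p(1−p)/n] = √[0.2500/1802] = 0.01178.
E = z × SE = 1.64 × 0.01178 = 0.01932, or 1.9 percentage points.

1.9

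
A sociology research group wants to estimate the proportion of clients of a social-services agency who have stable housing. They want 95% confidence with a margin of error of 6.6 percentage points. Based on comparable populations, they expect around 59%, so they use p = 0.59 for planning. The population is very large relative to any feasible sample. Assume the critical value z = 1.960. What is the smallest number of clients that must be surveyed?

214

With p = 0.59, p(1−p) = 0.2419.
n = z²·p(1−p)/E² = 1.960² × 0.2419 / 0.066² = 3.8416 × 0.2419 / 0.004356 ≈ 213.33.
Rounding up gives n = 214.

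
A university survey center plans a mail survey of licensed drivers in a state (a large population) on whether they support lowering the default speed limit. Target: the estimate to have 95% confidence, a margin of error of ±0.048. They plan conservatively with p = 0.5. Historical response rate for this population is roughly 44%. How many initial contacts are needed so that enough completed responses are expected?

948

For 95% confidence, z = 1.960.
Completed interviews needed: n₀ = 1.960² × 0.2500 / 0.048² ≈ 416.84 → 417.
At a 44% response rate, contacts needed = 417 / 0.44 ≈ 947.73 → 948.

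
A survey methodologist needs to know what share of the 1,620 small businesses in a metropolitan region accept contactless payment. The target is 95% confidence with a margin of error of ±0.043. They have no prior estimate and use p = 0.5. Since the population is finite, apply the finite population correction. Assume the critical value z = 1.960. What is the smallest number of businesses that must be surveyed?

394

Unadjusted: n₀ = 1.960² × 0.50 × 0.50 / 0.043² ≈ 519.42, so n₀ = 520.
Finite population correction with N = 1,620: n = n₀ / (1 + (n₀−1)/N) = 520 / (1 + 519/1620) = 520 / 1.3204 ≈ 393.83.
Rounding up, n = 394.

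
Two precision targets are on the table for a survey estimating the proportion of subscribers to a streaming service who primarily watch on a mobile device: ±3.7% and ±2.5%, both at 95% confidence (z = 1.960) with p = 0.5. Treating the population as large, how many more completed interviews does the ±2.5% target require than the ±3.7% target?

835

At ±3.7%: n = 1.960² × 0.2500 / 0.037² ≈ 701.53 → 702.
At ±2.5%: n = 1.960² × 0.2500 / 0.025² ≈ 1536.64 → 1537.
Additional respondents: 1537 − 702 = 835.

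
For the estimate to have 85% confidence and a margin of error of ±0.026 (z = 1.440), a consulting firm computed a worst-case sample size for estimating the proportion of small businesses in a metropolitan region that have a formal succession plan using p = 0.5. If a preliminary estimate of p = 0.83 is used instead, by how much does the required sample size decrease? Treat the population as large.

334

Conservative (p = 0.5): n = 1.440² × 0.25 / 0.026² ≈ 766.86 → 767.
Using p = 0.83: p(1−p) = 0.1411, so n = 1.440² × 0.1411 / 0.026² ≈ 432.82 → 433.
Reduction: 767 − 433 = 334.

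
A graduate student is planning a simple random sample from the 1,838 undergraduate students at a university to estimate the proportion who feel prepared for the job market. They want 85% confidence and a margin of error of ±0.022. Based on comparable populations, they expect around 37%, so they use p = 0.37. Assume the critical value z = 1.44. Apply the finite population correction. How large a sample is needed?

648

Unadjusted: n₀ = 1.44² × 0.37 × 0.63 / 0.022² ≈ 998.67, so n₀ = 999.
Finite population correction with N = 1,838: n = n₀ / (1 + (n₀−1)/N) = 999 / (1 + 998/1838) = 999 / 1.5430 ≈ 647.45.
Rounding up, n = 648.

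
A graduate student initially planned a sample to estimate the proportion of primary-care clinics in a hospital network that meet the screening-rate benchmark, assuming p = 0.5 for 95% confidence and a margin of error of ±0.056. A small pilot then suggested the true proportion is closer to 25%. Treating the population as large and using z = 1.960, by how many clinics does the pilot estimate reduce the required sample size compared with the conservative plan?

Conservative (p = 0.5): n = 1.960² × 0.25 / 0.056² ≈ 306.25 → 307.
Using p = 0.25: p(1−p) = 0.1875, so n = 1.960² × 0.1875 / 0.056² ≈ 229.69 → 230.
Reduction: 307 − 230 = 77.

77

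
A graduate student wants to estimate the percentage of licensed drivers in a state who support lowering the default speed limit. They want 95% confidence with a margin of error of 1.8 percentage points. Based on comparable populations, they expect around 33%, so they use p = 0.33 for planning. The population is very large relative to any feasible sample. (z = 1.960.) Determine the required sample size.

With p = 0.33, p(1−p) = 0.2211.
n = z²·p(1−p)/E² = 1.960² × 0.2211 / 0.018² = 3.8416 × 0.2211 / 0.000324 ≈ 2621.54.
Rounding up gives n = 2622.

2622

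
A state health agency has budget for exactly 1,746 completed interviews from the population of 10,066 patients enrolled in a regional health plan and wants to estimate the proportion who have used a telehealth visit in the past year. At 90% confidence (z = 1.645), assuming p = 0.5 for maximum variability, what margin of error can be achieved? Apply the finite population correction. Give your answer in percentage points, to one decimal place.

Finite-population factor: (N−n)/(N−1) = (10066−1746)/(10066−1) = 0.8266.
SE(p̂) = √[p(1−p)/n · (N−n)/(N−1)] = √[0.2500/1746 × 0.8266] = 0.01088.
E = z × SE = 1.645 × 0.01088 = 0.01790 ≈ 1.8 percentage points.

1.8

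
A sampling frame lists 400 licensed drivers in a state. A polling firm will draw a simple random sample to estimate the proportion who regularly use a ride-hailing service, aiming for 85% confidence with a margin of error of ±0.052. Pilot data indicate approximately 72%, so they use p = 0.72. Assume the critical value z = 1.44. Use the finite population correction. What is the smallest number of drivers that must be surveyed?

112

Unadjusted: n₀ = 1.44² × 0.72 × 0.28 / 0.052² ≈ 154.60, so n₀ = 155.
Finite population correction with N = 400: n = n₀ / (1 + (n₀−1)/N) = 155 / (1 + 154/400) = 155 / 1.3850 ≈ 111.91.
Rounding up, n = 112.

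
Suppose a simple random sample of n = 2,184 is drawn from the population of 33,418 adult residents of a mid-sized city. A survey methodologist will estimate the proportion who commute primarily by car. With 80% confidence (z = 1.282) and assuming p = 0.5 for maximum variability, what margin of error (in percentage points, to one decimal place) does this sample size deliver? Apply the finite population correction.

1.3

Finite-population factor: (N−n)/(N−1) = (33418−2184)/(33418−1) = 0.9347.
SE(p̂) = √[p(1−p)/n · (N−n)/(N−1)] = √[0.2500/2184 × 0.9347] = 0.01034.
E = z × SE = 1.282 × 0.01034 = 0.01326 ≈ 1.3 percentage points.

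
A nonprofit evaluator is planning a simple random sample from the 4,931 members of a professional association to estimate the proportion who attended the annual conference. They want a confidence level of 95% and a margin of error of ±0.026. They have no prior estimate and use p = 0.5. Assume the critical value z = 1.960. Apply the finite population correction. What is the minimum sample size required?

1104

Unadjusted: n₀ = 1.960² × 0.50 × 0.50 / 0.026² ≈ 1420.71, so n₀ = 1421.
Finite population correction with N = 4,931: n = n₀ / (1 + (n₀−1)/N) = 1421 / (1 + 1420/4931) = 1421 / 1.2880 ≈ 1103.28.
Rounding up, n = 1104.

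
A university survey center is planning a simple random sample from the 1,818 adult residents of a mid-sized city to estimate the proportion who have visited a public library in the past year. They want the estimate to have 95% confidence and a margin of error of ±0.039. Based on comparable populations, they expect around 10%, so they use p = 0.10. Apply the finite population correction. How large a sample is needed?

For 95% confidence, z = 1.96.
Unadjusted: n₀ = 1.96² × 0.10 × 0.90 / 0.039² ≈ 227.31, so n₀ = 228.
Finite population correction with N = 1,818: n = n₀ / (1 + (n₀−1)/N) = 228 / (1 + 227/1818) = 228 / 1.1249 ≈ 202.69.
Rounding up, n = 203.

203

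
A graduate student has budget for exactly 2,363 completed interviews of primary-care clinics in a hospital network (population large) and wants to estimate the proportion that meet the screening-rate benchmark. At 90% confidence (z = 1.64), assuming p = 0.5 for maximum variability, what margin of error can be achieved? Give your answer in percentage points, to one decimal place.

1.7

SE(p̂) = √[p(1−p)/n] = √[0.2500/2363] = 0.01029.
E = z × SE = 1.64 × 0.01029 = 0.01687, or 1.7 percentage points.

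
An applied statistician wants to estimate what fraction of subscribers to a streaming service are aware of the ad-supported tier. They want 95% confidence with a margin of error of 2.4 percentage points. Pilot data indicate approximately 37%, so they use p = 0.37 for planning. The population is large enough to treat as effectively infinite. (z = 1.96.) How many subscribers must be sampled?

With p = 0.37, p(1−p) = 0.2331.
n = z²·p(1−p)/E² = 1.96² × 0.2331 / 0.024² = 3.8416 × 0.2331 / 0.000576 ≈ 1554.65.
Rounding up gives n = 1555.

1555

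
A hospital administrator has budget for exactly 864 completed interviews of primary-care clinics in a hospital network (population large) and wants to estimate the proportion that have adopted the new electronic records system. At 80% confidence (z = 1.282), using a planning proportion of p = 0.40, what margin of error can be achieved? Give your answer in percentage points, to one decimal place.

SE(p̂) = √[p(1−p)/n] = √[0.2400/864] = 0.01667.
E = z × SE = 1.282 × 0.01667 = 0.02137, or 2.1 percentage points.

2.1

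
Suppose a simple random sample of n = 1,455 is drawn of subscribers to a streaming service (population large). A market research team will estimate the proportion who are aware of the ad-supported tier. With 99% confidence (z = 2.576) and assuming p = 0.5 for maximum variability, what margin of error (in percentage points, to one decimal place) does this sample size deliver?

3.4

SE(p̂) = √[p(1−p)/n] = √[0.2500/1455] = 0.01311.
E = z × SE = 2.576 × 0.01311 = 0.03377, or 3.4 percentage points.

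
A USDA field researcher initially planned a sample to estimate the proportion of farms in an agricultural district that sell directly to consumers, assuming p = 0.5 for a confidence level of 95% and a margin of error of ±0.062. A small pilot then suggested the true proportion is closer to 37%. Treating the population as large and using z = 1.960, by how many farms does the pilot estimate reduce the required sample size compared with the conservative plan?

17

Conservative (p = 0.5): n = 1.960² × 0.25 / 0.062² ≈ 249.84 → 250.
Using p = 0.37: p(1−p) = 0.2331, so n = 1.960² × 0.2331 / 0.062² ≈ 232.95 → 233.
Reduction: 250 − 233 = 17.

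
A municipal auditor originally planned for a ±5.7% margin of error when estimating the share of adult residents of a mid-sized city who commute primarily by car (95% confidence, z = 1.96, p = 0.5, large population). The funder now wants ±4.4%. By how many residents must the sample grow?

At ±5.7%: n = 1.96² × 0.2500 / 0.057² ≈ 295.60 → 296.
At ±4.4%: n = 1.96² × 0.2500 / 0.044² ≈ 496.07 → 497.
Additional respondents: 497 − 296 = 201.

201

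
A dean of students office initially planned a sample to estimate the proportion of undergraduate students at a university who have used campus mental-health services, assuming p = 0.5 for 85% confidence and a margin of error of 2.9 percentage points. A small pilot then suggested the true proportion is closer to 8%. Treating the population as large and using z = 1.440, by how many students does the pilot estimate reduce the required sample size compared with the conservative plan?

435

Conservative (p = 0.5): n = 1.440² × 0.25 / 0.029² ≈ 616.41 → 617.
Using p = 0.08: p(1−p) = 0.0736, so n = 1.440² × 0.0736 / 0.029² ≈ 181.47 → 182.
Reduction: 617 − 182 = 435.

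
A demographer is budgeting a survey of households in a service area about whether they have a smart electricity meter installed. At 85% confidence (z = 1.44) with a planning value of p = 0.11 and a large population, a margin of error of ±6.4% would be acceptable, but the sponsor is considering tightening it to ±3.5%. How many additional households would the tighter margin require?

At ±6.4%: n = 1.44² × 0.0979 / 0.064² ≈ 49.56 → 50.
At ±3.5%: n = 1.44² × 0.0979 / 0.035² ≈ 165.72 → 166.
Additional respondents: 166 − 50 = 116.

116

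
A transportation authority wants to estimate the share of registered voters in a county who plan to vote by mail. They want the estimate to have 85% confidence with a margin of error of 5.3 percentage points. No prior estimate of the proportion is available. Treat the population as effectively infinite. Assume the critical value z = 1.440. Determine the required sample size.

With no prior estimate, use p = 0.5, giving p(1−p) = 0.25.
n = z²·p(1−p)/E² = 1.440² × 0.2500 / 0.053² = 2.0736 × 0.2500 / 0.002809 ≈ 184.55.
Rounding up gives n = 185.

185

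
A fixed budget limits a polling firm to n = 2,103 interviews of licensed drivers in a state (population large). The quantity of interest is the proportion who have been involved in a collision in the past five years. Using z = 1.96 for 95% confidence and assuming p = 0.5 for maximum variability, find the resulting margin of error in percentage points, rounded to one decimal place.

2.1

SE(p̂) = √[p(1−p)/n] = √[0.2500/2103] = 0.01090.
E = z × SE = 1.96 × 0.01090 = 0.02137, or 2.1 percentage points.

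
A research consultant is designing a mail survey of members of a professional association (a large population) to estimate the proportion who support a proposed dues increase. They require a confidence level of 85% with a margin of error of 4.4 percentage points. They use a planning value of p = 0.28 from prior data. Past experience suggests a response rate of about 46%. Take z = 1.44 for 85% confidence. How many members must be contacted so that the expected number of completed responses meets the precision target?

Completed interviews needed: n₀ = 1.44² × 0.2016 / 0.044² ≈ 215.93 → 216.
At a 46% response rate, contacts needed = 216 / 0.46 ≈ 469.57 → 470.

470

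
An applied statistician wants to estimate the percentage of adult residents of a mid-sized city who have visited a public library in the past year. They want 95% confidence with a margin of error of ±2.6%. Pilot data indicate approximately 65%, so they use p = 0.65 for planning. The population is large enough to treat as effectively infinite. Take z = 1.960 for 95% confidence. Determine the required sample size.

With p = 0.65, p(1−p) = 0.2275.
n = z²·p(1−p)/E² = 1.960² × 0.2275 / 0.026² = 3.8416 × 0.2275 / 0.000676 ≈ 1292.85.
Rounding up gives n = 1293.

1293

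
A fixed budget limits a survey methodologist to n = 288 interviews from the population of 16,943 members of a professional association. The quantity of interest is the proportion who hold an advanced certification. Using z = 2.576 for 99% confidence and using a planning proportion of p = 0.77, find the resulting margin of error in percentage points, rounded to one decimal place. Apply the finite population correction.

6.3

Finite-population factor: (N−n)/(N−1) = (16943−288)/(16943−1) = 0.9831.
SE(p̂) = √[p(1−p)/n · (N−n)/(N−1)] = √[0.1771/288 × 0.9831] = 0.02459.
E = z × SE = 2.576 × 0.02459 = 0.06334 ≈ 6.3 percentage points.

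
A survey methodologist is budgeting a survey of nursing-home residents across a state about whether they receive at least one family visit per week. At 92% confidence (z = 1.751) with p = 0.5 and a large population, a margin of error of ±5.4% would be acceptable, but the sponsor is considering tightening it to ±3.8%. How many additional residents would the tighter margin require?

At ±5.4%: n = 1.751² × 0.2500 / 0.054² ≈ 262.86 → 263.
At ±3.8%: n = 1.751² × 0.2500 / 0.038² ≈ 530.82 → 531.
Additional respondents: 531 − 263 = 268.

268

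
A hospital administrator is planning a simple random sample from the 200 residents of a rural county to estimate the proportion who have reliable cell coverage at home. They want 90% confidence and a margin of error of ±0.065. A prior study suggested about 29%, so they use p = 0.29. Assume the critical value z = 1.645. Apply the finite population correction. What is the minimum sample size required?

80

Unadjusted: n₀ = 1.645² × 0.29 × 0.71 / 0.065² ≈ 131.87, so n₀ = 132.
Finite population correction with N = 200: n = n₀ / (1 + (n₀−1)/N) = 132 / (1 + 131/200) = 132 / 1.6550 ≈ 79.76.
Rounding up, n = 80.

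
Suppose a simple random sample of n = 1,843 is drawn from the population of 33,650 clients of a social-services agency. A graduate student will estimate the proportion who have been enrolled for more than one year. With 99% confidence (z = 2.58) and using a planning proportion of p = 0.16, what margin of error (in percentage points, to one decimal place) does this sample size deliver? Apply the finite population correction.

2.1

Finite-population factor: (N−n)/(N−1) = (33650−1843)/(33650−1) = 0.9453.
SE(p̂) = √[p(1−p)/n · (N−n)/(N−1)] = √[0.1344/1843 × 0.9453] = 0.00830.
E = z × SE = 2.58 × 0.00830 = 0.02142 ≈ 2.1 percentage points.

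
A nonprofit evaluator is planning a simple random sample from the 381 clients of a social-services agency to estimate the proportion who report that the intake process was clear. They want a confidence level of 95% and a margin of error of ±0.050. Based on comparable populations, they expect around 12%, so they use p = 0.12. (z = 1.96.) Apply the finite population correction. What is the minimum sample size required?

Unadjusted: n₀ = 1.96² × 0.12 × 0.88 / 0.050² ≈ 162.27, so n₀ = 163.
Finite population correction with N = 381: n = n₀ / (1 + (n₀−1)/N) = 163 / (1 + 162/381) = 163 / 1.4252 ≈ 114.37.
Rounding up, n = 115.

115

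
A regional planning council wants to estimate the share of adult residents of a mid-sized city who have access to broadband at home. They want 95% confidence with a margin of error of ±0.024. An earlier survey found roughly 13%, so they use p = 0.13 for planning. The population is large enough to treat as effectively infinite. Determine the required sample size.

755

For 95% confidence, z = 1.96.
With p = 0.13, p(1−p) = 0.1131.
n = z²·p(1−p)/E² = 1.96² × 0.1131 / 0.024² = 3.8416 × 0.1131 / 0.000576 ≈ 754.31.
Rounding up gives n = 755.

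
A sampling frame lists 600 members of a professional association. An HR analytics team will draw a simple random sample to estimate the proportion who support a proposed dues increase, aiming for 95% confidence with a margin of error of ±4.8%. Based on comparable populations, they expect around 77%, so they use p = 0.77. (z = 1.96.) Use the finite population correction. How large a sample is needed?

199

Unadjusted: n₀ = 1.96² × 0.77 × 0.23 / 0.048² ≈ 295.29, so n₀ = 296.
Finite population correction with N = 600: n = n₀ / (1 + (n₀−1)/N) = 296 / (1 + 295/600) = 296 / 1.4917 ≈ 198.44.
Rounding up, n = 199.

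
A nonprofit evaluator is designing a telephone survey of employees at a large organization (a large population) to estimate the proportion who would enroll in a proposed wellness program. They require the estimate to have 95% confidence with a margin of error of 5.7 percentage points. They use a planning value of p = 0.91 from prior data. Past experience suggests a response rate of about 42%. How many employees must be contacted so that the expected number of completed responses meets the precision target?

231

For 95% confidence, z = 1.96.
Completed interviews needed: n₀ = 1.96² × 0.0819 / 0.057² ≈ 96.84 → 97.
At a 42% response rate, contacts needed = 97 / 0.42 ≈ 230.95 → 231.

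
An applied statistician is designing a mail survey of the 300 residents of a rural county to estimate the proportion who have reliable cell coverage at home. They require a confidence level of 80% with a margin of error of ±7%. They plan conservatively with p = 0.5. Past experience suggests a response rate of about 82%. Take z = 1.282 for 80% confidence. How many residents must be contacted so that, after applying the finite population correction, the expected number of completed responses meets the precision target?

81

Completed interviews needed (unadjusted): n₀ = 1.282² × 0.2500 / 0.070² ≈ 83.85 → 84.
FPC for N = 300: n = 84 / (1 + 83/300) = 84 / 1.2767 ≈ 65.80 → 66.
At an 82% response rate, contacts needed = 66 / 0.82 ≈ 80.49 → 81.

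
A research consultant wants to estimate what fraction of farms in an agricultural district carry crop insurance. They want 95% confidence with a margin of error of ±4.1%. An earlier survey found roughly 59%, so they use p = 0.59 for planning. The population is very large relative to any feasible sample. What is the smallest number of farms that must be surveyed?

For 95% confidence, z = 1.960.
With p = 0.59, p(1−p) = 0.2419.
n = z²·p(1−p)/E² = 1.960² × 0.2419 / 0.041² = 3.8416 × 0.2419 / 0.001681 ≈ 552.82.
Rounding up gives n = 553.

553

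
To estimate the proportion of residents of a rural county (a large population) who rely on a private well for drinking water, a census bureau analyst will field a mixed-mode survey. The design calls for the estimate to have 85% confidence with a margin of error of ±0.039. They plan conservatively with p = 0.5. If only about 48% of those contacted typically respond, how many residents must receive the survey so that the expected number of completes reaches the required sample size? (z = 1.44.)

Completed interviews needed: n₀ = 1.44² × 0.2500 / 0.039² ≈ 340.83 → 341.
At a 48% response rate, contacts needed = 341 / 0.48 ≈ 710.42 → 711.

711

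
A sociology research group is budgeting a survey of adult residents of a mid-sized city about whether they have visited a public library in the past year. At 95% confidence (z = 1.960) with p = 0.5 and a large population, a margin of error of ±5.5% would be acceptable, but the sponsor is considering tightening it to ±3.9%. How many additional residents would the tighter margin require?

At ±5.5%: n = 1.960² × 0.2500 / 0.055² ≈ 317.49 → 318.
At ±3.9%: n = 1.960² × 0.2500 / 0.039² ≈ 631.43 → 632.
Additional respondents: 632 − 318 = 314.

314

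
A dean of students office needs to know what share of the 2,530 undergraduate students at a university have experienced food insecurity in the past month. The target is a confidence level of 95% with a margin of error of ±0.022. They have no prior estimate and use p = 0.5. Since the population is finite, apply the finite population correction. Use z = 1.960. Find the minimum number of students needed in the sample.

Unadjusted: n₀ = 1.960² × 0.50 × 0.50 / 0.022² ≈ 1984.30, so n₀ = 1985.
Finite population correction with N = 2,530: n = n₀ / (1 + (n₀−1)/N) = 1985 / (1 + 1984/2530) = 1985 / 1.7842 ≈ 1112.55.
Rounding up, n = 1113.

1113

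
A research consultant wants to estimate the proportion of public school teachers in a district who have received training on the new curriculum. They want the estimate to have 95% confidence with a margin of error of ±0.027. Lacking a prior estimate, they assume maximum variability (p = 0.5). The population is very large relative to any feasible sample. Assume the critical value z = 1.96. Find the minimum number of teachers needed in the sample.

With p = 0.5, p(1−p) = 0.25.
n = z²·p(1−p)/E² = 1.96² × 0.2500 / 0.027² = 3.8416 × 0.2500 / 0.000729 ≈ 1317.42.
Rounding up gives n = 1318.

1318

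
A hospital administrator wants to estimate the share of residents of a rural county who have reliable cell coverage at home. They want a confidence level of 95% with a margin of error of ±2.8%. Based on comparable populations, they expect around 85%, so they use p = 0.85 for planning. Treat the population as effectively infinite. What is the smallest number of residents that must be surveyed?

For 95% confidence, z = 1.96.
With p = 0.85, p(1−p) = 0.1275.
n = z²·p(1−p)/E² = 1.96² × 0.1275 / 0.028² = 3.8416 × 0.1275 / 0.000784 ≈ 624.75.
Rounding up gives n = 625.

625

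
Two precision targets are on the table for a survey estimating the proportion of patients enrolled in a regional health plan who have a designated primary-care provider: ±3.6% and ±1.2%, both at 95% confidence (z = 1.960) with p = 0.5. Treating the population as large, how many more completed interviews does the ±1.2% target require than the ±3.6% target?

5928

At ±3.6%: n = 1.960² × 0.2500 / 0.036² ≈ 741.05 → 742.
At ±1.2%: n = 1.960² × 0.2500 / 0.012² ≈ 6669.44 → 6670.
Additional respondents: 6670 − 742 = 5928.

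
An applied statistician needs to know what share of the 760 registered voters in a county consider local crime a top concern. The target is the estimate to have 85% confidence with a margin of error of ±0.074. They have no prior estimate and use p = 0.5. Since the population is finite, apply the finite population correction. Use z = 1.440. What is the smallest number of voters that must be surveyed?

Unadjusted: n₀ = 1.440² × 0.50 × 0.50 / 0.074² ≈ 94.67, so n₀ = 95.
Finite population correction with N = 760: n = n₀ / (1 + (n₀−1)/N) = 95 / (1 + 94/760) = 95 / 1.1237 ≈ 84.54.
Rounding up, n = 85.

85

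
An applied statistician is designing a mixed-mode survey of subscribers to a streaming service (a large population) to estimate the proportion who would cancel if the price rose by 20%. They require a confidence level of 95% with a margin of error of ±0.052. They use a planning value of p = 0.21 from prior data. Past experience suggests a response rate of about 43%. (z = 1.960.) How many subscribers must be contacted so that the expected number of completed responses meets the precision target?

Completed interviews needed: n₀ = 1.960² × 0.1659 / 0.052² ≈ 235.70 → 236.
At a 43% response rate, contacts needed = 236 / 0.43 ≈ 548.84 → 549.

549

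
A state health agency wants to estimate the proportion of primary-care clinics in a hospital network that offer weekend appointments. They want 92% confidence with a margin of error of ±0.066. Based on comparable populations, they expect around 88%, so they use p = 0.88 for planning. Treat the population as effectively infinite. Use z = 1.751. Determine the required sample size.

75

With p = 0.88, p(1−p) = 0.1056.
n = z²·p(1−p)/E² = 1.751² × 0.1056 / 0.066² = 3.0660 × 0.1056 / 0.004356 ≈ 74.33.
Rounding up gives n = 75.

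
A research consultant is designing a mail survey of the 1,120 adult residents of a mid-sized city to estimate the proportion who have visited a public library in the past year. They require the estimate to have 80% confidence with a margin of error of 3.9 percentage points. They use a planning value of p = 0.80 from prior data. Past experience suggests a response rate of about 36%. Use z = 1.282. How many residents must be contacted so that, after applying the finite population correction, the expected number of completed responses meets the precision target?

Completed interviews needed (unadjusted): n₀ = 1.282² × 0.1600 / 0.039² ≈ 172.89 → 173.
FPC for N = 1,120: n = 173 / (1 + 172/1120) = 173 / 1.1536 ≈ 149.97 → 150.
At a 36% response rate, contacts needed = 150 / 0.36 ≈ 416.67 → 417.

417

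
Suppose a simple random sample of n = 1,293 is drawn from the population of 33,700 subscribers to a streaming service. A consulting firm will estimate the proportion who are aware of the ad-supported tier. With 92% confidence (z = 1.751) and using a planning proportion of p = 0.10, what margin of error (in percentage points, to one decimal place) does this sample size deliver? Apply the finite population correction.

Finite-population factor: (N−n)/(N−1) = (33700−1293)/(33700−1) = 0.9617.
SE(p̂) = √[p(1−p)/n · (N−n)/(N−1)] = √[0.0900/1293 × 0.9617] = 0.00818.
E = z × SE = 1.751 × 0.00818 = 0.01433 ≈ 1.4 percentage points.

1.4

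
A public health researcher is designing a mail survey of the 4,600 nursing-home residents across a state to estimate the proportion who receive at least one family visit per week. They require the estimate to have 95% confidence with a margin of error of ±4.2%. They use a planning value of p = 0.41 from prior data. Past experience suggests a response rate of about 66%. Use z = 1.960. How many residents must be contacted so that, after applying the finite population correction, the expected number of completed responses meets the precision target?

Completed interviews needed (unadjusted): n₀ = 1.960² × 0.2419 / 0.042² ≈ 526.80 → 527.
FPC for N = 4,600: n = 527 / (1 + 526/4600) = 527 / 1.1143 ≈ 472.92 → 473.
At a 66% response rate, contacts needed = 473 / 0.66 ≈ 716.67 → 717.

717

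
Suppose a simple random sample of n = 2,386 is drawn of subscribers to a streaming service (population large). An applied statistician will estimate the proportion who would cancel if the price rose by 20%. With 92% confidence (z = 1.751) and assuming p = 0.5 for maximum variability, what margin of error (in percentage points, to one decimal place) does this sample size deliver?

SE(p̂) = √[p(1−p)/n] = √[0.2500/2386] = 0.01024.
E = z × SE = 1.751 × 0.01024 = 0.01792, or 1.8 percentage points.

1.8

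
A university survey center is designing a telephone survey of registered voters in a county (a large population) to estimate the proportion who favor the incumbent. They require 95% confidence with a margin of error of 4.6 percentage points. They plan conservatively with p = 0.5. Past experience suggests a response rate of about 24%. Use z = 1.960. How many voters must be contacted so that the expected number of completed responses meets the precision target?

Completed interviews needed: n₀ = 1.960² × 0.2500 / 0.046² ≈ 453.88 → 454.
At a 24% response rate, contacts needed = 454 / 0.24 ≈ 1891.67 → 1892.

1892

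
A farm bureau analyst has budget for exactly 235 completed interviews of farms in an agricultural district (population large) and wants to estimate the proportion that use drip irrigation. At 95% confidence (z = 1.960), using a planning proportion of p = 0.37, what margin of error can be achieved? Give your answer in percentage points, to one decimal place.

6.2

SE(p̂) = √[p(1−p)/n] = √[0.2331/235] = 0.03149.
E = z × SE = 1.960 × 0.03149 = 0.06173, or 6.2 percentage points.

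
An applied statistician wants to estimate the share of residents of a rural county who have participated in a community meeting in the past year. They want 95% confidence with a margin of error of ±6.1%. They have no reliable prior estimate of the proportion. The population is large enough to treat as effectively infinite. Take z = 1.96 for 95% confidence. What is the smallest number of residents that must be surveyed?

259

With no prior estimate, use p = 0.5, giving p(1−p) = 0.25.
n = z²·p(1−p)/E² = 1.96² × 0.2500 / 0.061² = 3.8416 × 0.2500 / 0.003721 ≈ 258.10.
Rounding up gives n = 259.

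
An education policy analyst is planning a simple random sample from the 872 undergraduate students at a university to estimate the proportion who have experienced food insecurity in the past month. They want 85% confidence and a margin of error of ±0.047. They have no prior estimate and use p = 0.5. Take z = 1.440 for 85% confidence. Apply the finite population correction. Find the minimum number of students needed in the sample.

186

Unadjusted: n₀ = 1.440² × 0.50 × 0.50 / 0.047² ≈ 234.68, so n₀ = 235.
Finite population correction with N = 872: n = n₀ / (1 + (n₀−1)/N) = 235 / (1 + 234/872) = 235 / 1.2683 ≈ 185.28.
Rounding up, n = 186.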